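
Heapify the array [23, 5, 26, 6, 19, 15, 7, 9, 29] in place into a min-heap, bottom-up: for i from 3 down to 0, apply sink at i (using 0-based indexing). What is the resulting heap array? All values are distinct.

sift down from index 3: already satisfies heap property
sift down from index 2:
  26 vs smaller child 7 at index 6, swap → [23, 5, 7, 6, 19, 15, 26, 9, 29]
sift down from index 1: already satisfies heap property
sift down from index 0:
  23 vs smaller child 5 at index 1, swap → [5, 23, 7, 6, 19, 15, 26, 9, 29]
  23 vs smaller child 6 at index 3, swap → [5, 6, 7, 23, 19, 15, 26, 9, 29]
  23 vs smaller child 9 at index 7, swap → [5, 6, 7, 9, 19, 15, 26, 23, 29]

[5, 6, 7, 9, 19, 15, 26, 23, 29]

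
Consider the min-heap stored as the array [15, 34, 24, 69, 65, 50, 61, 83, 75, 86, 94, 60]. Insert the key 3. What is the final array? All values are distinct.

append 3 at index 12 → [15, 34, 24, 69, 65, 50, 61, 83, 75, 86, 94, 60, 3]
3 < parent 50 at index 5, swap → [15, 34, 24, 69, 65, 3, 61, 83, 75, 86, 94, 60, 50]
3 < parent 24 at index 2, swap → [15, 34, 3, 69, 65, 24, 61, 83, 75, 86, 94, 60, 50]
3 < parent 15 at index 0, swap → [3, 34, 15, 69, 65, 24, 61, 83, 75, 86, 94, 60, 50]

[3, 34, 15, 69, 65, 24, 61, 83, 75, 86, 94, 60, 50]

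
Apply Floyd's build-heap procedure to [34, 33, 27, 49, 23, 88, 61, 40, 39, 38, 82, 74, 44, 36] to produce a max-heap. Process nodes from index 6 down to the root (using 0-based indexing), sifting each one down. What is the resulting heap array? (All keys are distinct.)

sift down from index 6: already satisfies heap property
sift down from index 5: already satisfies heap property
sift down from index 4:
  23 vs larger child 82 at index 10, swap → [34, 33, 27, 49, 82, 88, 61, 40, 39, 38, 23, 74, 44, 36]
sift down from index 3: already satisfies heap property
sift down from index 2:
  27 vs larger child 88 at index 5, swap → [34, 33, 88, 49, 82, 27, 61, 40, 39, 38, 23, 74, 44, 36]
  27 vs larger child 74 at index 11, swap → [34, 33, 88, 49, 82, 74, 61, 40, 39, 38, 23, 27, 44, 36]
sift down from index 1:
  33 vs larger child 82 at index 4, swap → [34, 82, 88, 49, 33, 74, 61, 40, 39, 38, 23, 27, 44, 36]
  33 vs larger child 38 at index 9, swap → [34, 82, 88, 49, 38, 74, 61, 40, 39, 33, 23, 27, 44, 36]
sift down from index 0:
  34 vs larger child 88 at index 2, swap → [88, 82, 34, 49, 38, 74, 61, 40, 39, 33, 23, 27, 44, 36]
  34 vs larger child 74 at index 5, swap → [88, 82, 74, 49, 38, 34, 61, 40, 39, 33, 23, 27, 44, 36]
  34 vs larger child 44 at index 12, swap → [88, 82, 74, 49, 38, 44, 61, 40, 39, 33, 23, 27, 34, 36]

[88, 82, 74, 49, 38, 44, 61, 40, 39, 33, 23, 27, 34, 36]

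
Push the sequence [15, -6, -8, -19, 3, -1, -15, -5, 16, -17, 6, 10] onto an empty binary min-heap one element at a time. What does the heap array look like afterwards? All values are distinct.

Insert 15:
  append 15 at index 0 → [15] (no swap needed)
Insert -6:
  append -6 at index 1 → [15, -6]
  -6 < parent 15 at index 0, swap → [-6, 15]
Insert -8:
  append -8 at index 2 → [-6, 15, -8]
  -8 < parent -6 at index 0, swap → [-8, 15, -6]
Insert -19:
  append -19 at index 3 → [-8, 15, -6, -19]
  -19 < parent 15 at index 1, swap → [-8, -19, -6, 15]
  -19 < parent -8 at index 0, swap → [-19, -8, -6, 15]
Insert 3:
  append 3 at index 4 → [-19, -8, -6, 15, 3] (no swap needed)
Insert -1:
  append -1 at index 5 → [-19, -8, -6, 15, 3, -1] (no swap needed)
Insert -15:
  append -15 at index 6 → [-19, -8, -6, 15, 3, -1, -15]
  -15 < parent -6 at index 2, swap → [-19, -8, -15, 15, 3, -1, -6]
Insert -5:
  append -5 at index 7 → [-19, -8, -15, 15, 3, -1, -6, -5]
  -5 < parent 15 at index 3, swap → [-19, -8, -15, -5, 3, -1, -6, 15]
Insert 16:
  append 16 at index 8 → [-19, -8, -15, -5, 3, -1, -6, 15, 16] (no swap needed)
Insert -17:
  append -17 at index 9 → [-19, -8, -15, -5, 3, -1, -6, 15, 16, -17]
  -17 < parent 3 at index 4, swap → [-19, -8, -15, -5, -17, -1, -6, 15, 16, 3]
  -17 < parent -8 at index 1, swap → [-19, -17, -15, -5, -8, -1, -6, 15, 16, 3]
Insert 6:
  append 6 at index 10 → [-19, -17, -15, -5, -8, -1, -6, 15, 16, 3, 6] (no swap needed)
Insert 10:
  append 10 at index 11 → [-19, -17, -15, -5, -8, -1, -6, 15, 16, 3, 6, 10] (no swap needed)

[-19, -17, -15, -5, -8, -1, -6, 15, 16, 3, 6, 10]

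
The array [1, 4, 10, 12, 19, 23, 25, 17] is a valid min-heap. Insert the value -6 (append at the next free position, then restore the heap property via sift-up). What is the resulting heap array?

[-6, 1, 10, 4, 19, 23, 25, 17, 12]

append -6 at index 8 → [1, 4, 10, 12, 19, 23, 25, 17, -6]
-6 < parent 12 at index 3, swap → [1, 4, 10, -6, 19, 23, 25, 17, 12]
-6 < parent 4 at index 1, swap → [1, -6, 10, 4, 19, 23, 25, 17, 12]
-6 < parent 1 at index 0, swap → [-6, 1, 10, 4, 19, 23, 25, 17, 12]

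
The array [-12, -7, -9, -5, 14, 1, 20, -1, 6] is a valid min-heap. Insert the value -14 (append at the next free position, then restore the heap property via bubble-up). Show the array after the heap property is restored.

append -14 at index 9 → [-12, -7, -9, -5, 14, 1, 20, -1, 6, -14]
-14 < parent 14 at index 4, swap → [-12, -7, -9, -5, -14, 1, 20, -1, 6, 14]
-14 < parent -7 at index 1, swap → [-12, -14, -9, -5, -7, 1, 20, -1, 6, 14]
-14 < parent -12 at index 0, swap → [-14, -12, -9, -5, -7, 1, 20, -1, 6, 14]

[-14, -12, -9, -5, -7, 1, 20, -1, 6, 14]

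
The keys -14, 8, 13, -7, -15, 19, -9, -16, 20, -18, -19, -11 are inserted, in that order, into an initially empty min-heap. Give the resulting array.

Insert -14:
  append -14 at index 0 → [-14] (no swap needed)
Insert 8:
  append 8 at index 1 → [-14, 8] (no swap needed)
Insert 13:
  append 13 at index 2 → [-14, 8, 13] (no swap needed)
Insert -7:
  append -7 at index 3 → [-14, 8, 13, -7]
  -7 < parent 8 at index 1, swap → [-14, -7, 13, 8]
Insert -15:
  append -15 at index 4 → [-14, -7, 13, 8, -15]
  -15 < parent -7 at index 1, swap → [-14, -15, 13, 8, -7]
  -15 < parent -14 at index 0, swap → [-15, -14, 13, 8, -7]
Insert 19:
  append 19 at index 5 → [-15, -14, 13, 8, -7, 19] (no swap needed)
Insert -9:
  append -9 at index 6 → [-15, -14, 13, 8, -7, 19, -9]
  -9 < parent 13 at index 2, swap → [-15, -14, -9, 8, -7, 19, 13]
Insert -16:
  append -16 at index 7 → [-15, -14, -9, 8, -7, 19, 13, -16]
  -16 < parent 8 at index 3, swap → [-15, -14, -9, -16, -7, 19, 13, 8]
  -16 < parent -14 at index 1, swap → [-15, -16, -9, -14, -7, 19, 13, 8]
  -16 < parent -15 at index 0, swap → [-16, -15, -9, -14, -7, 19, 13, 8]
Insert 20:
  append 20 at index 8 → [-16, -15, -9, -14, -7, 19, 13, 8, 20] (no swap needed)
Insert -18:
  append -18 at index 9 → [-16, -15, -9, -14, -7, 19, 13, 8, 20, -18]
  -18 < parent -7 at index 4, swap → [-16, -15, -9, -14, -18, 19, 13, 8, 20, -7]
  -18 < parent -15 at index 1, swap → [-16, -18, -9, -14, -15, 19, 13, 8, 20, -7]
  -18 < parent -16 at index 0, swap → [-18, -16, -9, -14, -15, 19, 13, 8, 20, -7]
Insert -19:
  append -19 at index 10 → [-18, -16, -9, -14, -15, 19, 13, 8, 20, -7, -19]
  -19 < parent -15 at index 4, swap → [-18, -16, -9, -14, -19, 19, 13, 8, 20, -7, -15]
  -19 < parent -16 at index 1, swap → [-18, -19, -9, -14, -16, 19, 13, 8, 20, -7, -15]
  -19 < parent -18 at index 0, swap → [-19, -18, -9, -14, -16, 19, 13, 8, 20, -7, -15]
Insert -11:
  append -11 at index 11 → [-19, -18, -9, -14, -16, 19, 13, 8, 20, -7, -15, -11]
  -11 < parent 19 at index 5, swap → [-19, -18, -9, -14, -16, -11, 13, 8, 20, -7, -15, 19]
  -11 < parent -9 at index 2, swap → [-19, -18, -11, -14, -16, -9, 13, 8, 20, -7, -15, 19]

[-19, -18, -11, -14, -16, -9, 13, 8, 20, -7, -15, 19]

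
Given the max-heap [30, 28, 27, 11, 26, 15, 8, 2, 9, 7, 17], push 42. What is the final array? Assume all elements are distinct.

[42, 28, 30, 11, 26, 27, 8, 2, 9, 7, 17, 15]

append 42 at index 11 → [30, 28, 27, 11, 26, 15, 8, 2, 9, 7, 17, 42]
42 > parent 15 at index 5, swap → [30, 28, 27, 11, 26, 42, 8, 2, 9, 7, 17, 15]
42 > parent 27 at index 2, swap → [30, 28, 42, 11, 26, 27, 8, 2, 9, 7, 17, 15]
42 > parent 30 at index 0, swap → [42, 28, 30, 11, 26, 27, 8, 2, 9, 7, 17, 15]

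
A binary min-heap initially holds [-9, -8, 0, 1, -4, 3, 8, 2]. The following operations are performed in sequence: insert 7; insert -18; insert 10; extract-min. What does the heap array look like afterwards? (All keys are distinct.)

[-9, -8, 0, 1, -4, 3, 8, 2, 7, 10]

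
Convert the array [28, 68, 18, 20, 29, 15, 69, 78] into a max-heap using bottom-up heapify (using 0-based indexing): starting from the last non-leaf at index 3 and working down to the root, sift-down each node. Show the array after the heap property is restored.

sift down from index 3:
  20 vs only child 78 at index 7, swap → [28, 68, 18, 78, 29, 15, 69, 20]
sift down from index 2:
  18 vs larger child 69 at index 6, swap → [28, 68, 69, 78, 29, 15, 18, 20]
sift down from index 1:
  68 vs larger child 78 at index 3, swap → [28, 78, 69, 68, 29, 15, 18, 20]
sift down from index 0:
  28 vs larger child 78 at index 1, swap → [78, 28, 69, 68, 29, 15, 18, 20]
  28 vs larger child 68 at index 3, swap → [78, 68, 69, 28, 29, 15, 18, 20]

[78, 68, 69, 28, 29, 15, 18, 20]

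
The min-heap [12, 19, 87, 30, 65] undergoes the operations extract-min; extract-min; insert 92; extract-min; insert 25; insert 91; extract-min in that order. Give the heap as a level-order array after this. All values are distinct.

[65, 91, 87, 92]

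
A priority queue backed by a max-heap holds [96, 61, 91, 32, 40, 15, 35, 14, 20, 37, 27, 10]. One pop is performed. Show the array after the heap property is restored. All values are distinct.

[91, 61, 35, 32, 40, 15, 10, 14, 20, 37, 27]

remove root 96; move last element 10 to root → [10, 61, 91, 32, 40, 15, 35, 14, 20, 37, 27]
10 vs larger child 91 at index 2, swap → [91, 61, 10, 32, 40, 15, 35, 14, 20, 37, 27]
10 vs larger child 35 at index 6, swap → [91, 61, 35, 32, 40, 15, 10, 14, 20, 37, 27]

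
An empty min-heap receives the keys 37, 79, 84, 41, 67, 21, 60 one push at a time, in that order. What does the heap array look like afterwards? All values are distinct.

Insert 37:
  append 37 at index 0 → [37] (no swap needed)
Insert 79:
  append 79 at index 1 → [37, 79] (no swap needed)
Insert 84:
  append 84 at index 2 → [37, 79, 84] (no swap needed)
Insert 41:
  append 41 at index 3 → [37, 79, 84, 41]
  41 < parent 79 at index 1, swap → [37, 41, 84, 79]
Insert 67:
  append 67 at index 4 → [37, 41, 84, 79, 67] (no swap needed)
Insert 21:
  append 21 at index 5 → [37, 41, 84, 79, 67, 21]
  21 < parent 84 at index 2, swap → [37, 41, 21, 79, 67, 84]
  21 < parent 37 at index 0, swap → [21, 41, 37, 79, 67, 84]
Insert 60:
  append 60 at index 6 → [21, 41, 37, 79, 67, 84, 60] (no swap needed)

[21, 41, 37, 79, 67, 84, 60]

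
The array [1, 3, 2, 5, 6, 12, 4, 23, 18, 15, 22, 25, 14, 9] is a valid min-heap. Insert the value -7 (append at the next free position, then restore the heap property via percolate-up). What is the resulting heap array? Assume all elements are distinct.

append -7 at index 14 → [1, 3, 2, 5, 6, 12, 4, 23, 18, 15, 22, 25, 14, 9, -7]
-7 < parent 4 at index 6, swap → [1, 3, 2, 5, 6, 12, -7, 23, 18, 15, 22, 25, 14, 9, 4]
-7 < parent 2 at index 2, swap → [1, 3, -7, 5, 6, 12, 2, 23, 18, 15, 22, 25, 14, 9, 4]
-7 < parent 1 at index 0, swap → [-7, 3, 1, 5, 6, 12, 2, 23, 18, 15, 22, 25, 14, 9, 4]

[-7, 3, 1, 5, 6, 12, 2, 23, 18, 15, 22, 25, 14, 9, 4]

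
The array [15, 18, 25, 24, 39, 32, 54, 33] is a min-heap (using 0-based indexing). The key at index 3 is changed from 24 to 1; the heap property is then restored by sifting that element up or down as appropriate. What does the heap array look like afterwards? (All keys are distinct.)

[1, 15, 25, 18, 39, 32, 54, 33]

set index 3 from 24 to 1 → [15, 18, 25, 1, 39, 32, 54, 33]
1 < parent 18 at index 1, swap → [15, 1, 25, 18, 39, 32, 54, 33]
1 < parent 15 at index 0, swap → [1, 15, 25, 18, 39, 32, 54, 33]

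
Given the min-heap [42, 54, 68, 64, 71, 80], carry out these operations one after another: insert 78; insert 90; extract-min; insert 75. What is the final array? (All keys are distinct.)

insert 78:
  append 78 at index 6 → [42, 54, 68, 64, 71, 80, 78] (no swap needed)
insert 90:
  append 90 at index 7 → [42, 54, 68, 64, 71, 80, 78, 90] (no swap needed)
extract-min → returns 42:
  remove root 42; move last element 90 to root → [90, 54, 68, 64, 71, 80, 78]
  90 vs smaller child 54 at index 1, swap → [54, 90, 68, 64, 71, 80, 78]
  90 vs smaller child 64 at index 3, swap → [54, 64, 68, 90, 71, 80, 78]
insert 75:
  append 75 at index 7 → [54, 64, 68, 90, 71, 80, 78, 75]
  75 < parent 90 at index 3, swap → [54, 64, 68, 75, 71, 80, 78, 90]

[54, 64, 68, 75, 71, 80, 78, 90]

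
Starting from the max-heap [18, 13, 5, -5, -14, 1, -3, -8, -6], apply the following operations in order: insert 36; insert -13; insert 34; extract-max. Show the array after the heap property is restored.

[34, 18, 5, -5, 13, 1, -3, -8, -6, -14, -13]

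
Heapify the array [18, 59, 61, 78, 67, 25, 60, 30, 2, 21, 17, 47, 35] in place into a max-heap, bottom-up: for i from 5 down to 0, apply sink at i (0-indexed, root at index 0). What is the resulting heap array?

[78, 67, 61, 59, 21, 47, 60, 30, 2, 18, 17, 25, 35]

sift down from index 5:
  25 vs larger child 47 at index 11, swap → [18, 59, 61, 78, 67, 47, 60, 30, 2, 21, 17, 25, 35]
sift down from index 4: already satisfies heap property
sift down from index 3: already satisfies heap property
sift down from index 2: already satisfies heap property
sift down from index 1:
  59 vs larger child 78 at index 3, swap → [18, 78, 61, 59, 67, 47, 60, 30, 2, 21, 17, 25, 35]
sift down from index 0:
  18 vs larger child 78 at index 1, swap → [78, 18, 61, 59, 67, 47, 60, 30, 2, 21, 17, 25, 35]
  18 vs larger child 67 at index 4, swap → [78, 67, 61, 59, 18, 47, 60, 30, 2, 21, 17, 25, 35]
  18 vs larger child 21 at index 9, swap → [78, 67, 61, 59, 21, 47, 60, 30, 2, 18, 17, 25, 35]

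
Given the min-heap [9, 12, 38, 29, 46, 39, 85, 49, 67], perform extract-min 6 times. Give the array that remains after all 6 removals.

[49, 67, 85]

extract-min #1 returns 9:
  remove root 9; move last element 67 to root → [67, 12, 38, 29, 46, 39, 85, 49]
  67 vs smaller child 12 at index 1, swap → [12, 67, 38, 29, 46, 39, 85, 49]
  67 vs smaller child 29 at index 3, swap → [12, 29, 38, 67, 46, 39, 85, 49]
  67 vs only child 49 at index 7, swap → [12, 29, 38, 49, 46, 39, 85, 67]
extract-min #2 returns 12:
  remove root 12; move last element 67 to root → [67, 29, 38, 49, 46, 39, 85]
  67 vs smaller child 29 at index 1, swap → [29, 67, 38, 49, 46, 39, 85]
  67 vs smaller child 46 at index 4, swap → [29, 46, 38, 49, 67, 39, 85]
extract-min #3 returns 29:
  remove root 29; move last element 85 to root → [85, 46, 38, 49, 67, 39]
  85 vs smaller child 38 at index 2, swap → [38, 46, 85, 49, 67, 39]
  85 vs only child 39 at index 5, swap → [38, 46, 39, 49, 67, 85]
extract-min #4 returns 38:
  remove root 38; move last element 85 to root → [85, 46, 39, 49, 67]
  85 vs smaller child 39 at index 2, swap → [39, 46, 85, 49, 67]
extract-min #5 returns 39:
  remove root 39; move last element 67 to root → [67, 46, 85, 49]
  67 vs smaller child 46 at index 1, swap → [46, 67, 85, 49]
  67 vs only child 49 at index 3, swap → [46, 49, 85, 67]
extract-min #6 returns 46:
  remove root 46; move last element 67 to root → [67, 49, 85]
  67 vs smaller child 49 at index 1, swap → [49, 67, 85]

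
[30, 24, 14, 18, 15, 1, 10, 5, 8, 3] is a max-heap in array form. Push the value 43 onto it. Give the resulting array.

[43, 30, 14, 18, 24, 1, 10, 5, 8, 3, 15]

append 43 at index 10 → [30, 24, 14, 18, 15, 1, 10, 5, 8, 3, 43]
43 > parent 15 at index 4, swap → [30, 24, 14, 18, 43, 1, 10, 5, 8, 3, 15]
43 > parent 24 at index 1, swap → [30, 43, 14, 18, 24, 1, 10, 5, 8, 3, 15]
43 > parent 30 at index 0, swap → [43, 30, 14, 18, 24, 1, 10, 5, 8, 3, 15]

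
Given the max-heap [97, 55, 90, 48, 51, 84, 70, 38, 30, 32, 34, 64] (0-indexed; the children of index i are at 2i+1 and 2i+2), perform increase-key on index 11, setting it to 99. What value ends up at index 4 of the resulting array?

set index 11 from 64 to 99 → [97, 55, 90, 48, 51, 84, 70, 38, 30, 32, 34, 99]
99 > parent 84 at index 5, swap → [97, 55, 90, 48, 51, 99, 70, 38, 30, 32, 34, 84]
99 > parent 90 at index 2, swap → [97, 55, 99, 48, 51, 90, 70, 38, 30, 32, 34, 84]
99 > parent 97 at index 0, swap → [99, 55, 97, 48, 51, 90, 70, 38, 30, 32, 34, 84]
resulting array: [99, 55, 97, 48, 51, 90, 70, 38, 30, 32, 34, 84]

51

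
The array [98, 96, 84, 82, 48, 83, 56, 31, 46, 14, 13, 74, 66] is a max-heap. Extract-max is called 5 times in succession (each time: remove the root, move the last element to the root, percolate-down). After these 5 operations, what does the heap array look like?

extract-max #1 returns 98:
  remove root 98; move last element 66 to root → [66, 96, 84, 82, 48, 83, 56, 31, 46, 14, 13, 74]
  66 vs larger child 96 at index 1, swap → [96, 66, 84, 82, 48, 83, 56, 31, 46, 14, 13, 74]
  66 vs larger child 82 at index 3, swap → [96, 82, 84, 66, 48, 83, 56, 31, 46, 14, 13, 74]
extract-max #2 returns 96:
  remove root 96; move last element 74 to root → [74, 82, 84, 66, 48, 83, 56, 31, 46, 14, 13]
  74 vs larger child 84 at index 2, swap → [84, 82, 74, 66, 48, 83, 56, 31, 46, 14, 13]
  74 vs larger child 83 at index 5, swap → [84, 82, 83, 66, 48, 74, 56, 31, 46, 14, 13]
extract-max #3 returns 84:
  remove root 84; move last element 13 to root → [13, 82, 83, 66, 48, 74, 56, 31, 46, 14]
  13 vs larger child 83 at index 2, swap → [83, 82, 13, 66, 48, 74, 56, 31, 46, 14]
  13 vs larger child 74 at index 5, swap → [83, 82, 74, 66, 48, 13, 56, 31, 46, 14]
extract-max #4 returns 83:
  remove root 83; move last element 14 to root → [14, 82, 74, 66, 48, 13, 56, 31, 46]
  14 vs larger child 82 at index 1, swap → [82, 14, 74, 66, 48, 13, 56, 31, 46]
  14 vs larger child 66 at index 3, swap → [82, 66, 74, 14, 48, 13, 56, 31, 46]
  14 vs larger child 46 at index 8, swap → [82, 66, 74, 46, 48, 13, 56, 31, 14]
extract-max #5 returns 82:
  remove root 82; move last element 14 to root → [14, 66, 74, 46, 48, 13, 56, 31]
  14 vs larger child 74 at index 2, swap → [74, 66, 14, 46, 48, 13, 56, 31]
  14 vs larger child 56 at index 6, swap → [74, 66, 56, 46, 48, 13, 14, 31]

[74, 66, 56, 46, 48, 13, 14, 31]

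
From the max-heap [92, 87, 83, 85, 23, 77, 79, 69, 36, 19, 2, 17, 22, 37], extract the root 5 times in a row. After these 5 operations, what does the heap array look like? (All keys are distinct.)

extract-max #1 returns 92:
  remove root 92; move last element 37 to root → [37, 87, 83, 85, 23, 77, 79, 69, 36, 19, 2, 17, 22]
  37 vs larger child 87 at index 1, swap → [87, 37, 83, 85, 23, 77, 79, 69, 36, 19, 2, 17, 22]
  37 vs larger child 85 at index 3, swap → [87, 85, 83, 37, 23, 77, 79, 69, 36, 19, 2, 17, 22]
  37 vs larger child 69 at index 7, swap → [87, 85, 83, 69, 23, 77, 79, 37, 36, 19, 2, 17, 22]
extract-max #2 returns 87:
  remove root 87; move last element 22 to root → [22, 85, 83, 69, 23, 77, 79, 37, 36, 19, 2, 17]
  22 vs larger child 85 at index 1, swap → [85, 22, 83, 69, 23, 77, 79, 37, 36, 19, 2, 17]
  22 vs larger child 69 at index 3, swap → [85, 69, 83, 22, 23, 77, 79, 37, 36, 19, 2, 17]
  22 vs larger child 37 at index 7, swap → [85, 69, 83, 37, 23, 77, 79, 22, 36, 19, 2, 17]
extract-max #3 returns 85:
  remove root 85; move last element 17 to root → [17, 69, 83, 37, 23, 77, 79, 22, 36, 19, 2]
  17 vs larger child 83 at index 2, swap → [83, 69, 17, 37, 23, 77, 79, 22, 36, 19, 2]
  17 vs larger child 79 at index 6, swap → [83, 69, 79, 37, 23, 77, 17, 22, 36, 19, 2]
extract-max #4 returns 83:
  remove root 83; move last element 2 to root → [2, 69, 79, 37, 23, 77, 17, 22, 36, 19]
  2 vs larger child 79 at index 2, swap → [79, 69, 2, 37, 23, 77, 17, 22, 36, 19]
  2 vs larger child 77 at index 5, swap → [79, 69, 77, 37, 23, 2, 17, 22, 36, 19]
extract-max #5 returns 79:
  remove root 79; move last element 19 to root → [19, 69, 77, 37, 23, 2, 17, 22, 36]
  19 vs larger child 77 at index 2, swap → [77, 69, 19, 37, 23, 2, 17, 22, 36]

[77, 69, 19, 37, 23, 2, 17, 22, 36]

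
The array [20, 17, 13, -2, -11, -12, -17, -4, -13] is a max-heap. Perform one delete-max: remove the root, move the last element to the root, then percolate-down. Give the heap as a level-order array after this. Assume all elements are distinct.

remove root 20; move last element -13 to root → [-13, 17, 13, -2, -11, -12, -17, -4]
-13 vs larger child 17 at index 1, swap → [17, -13, 13, -2, -11, -12, -17, -4]
-13 vs larger child -2 at index 3, swap → [17, -2, 13, -13, -11, -12, -17, -4]
-13 vs only child -4 at index 7, swap → [17, -2, 13, -4, -11, -12, -17, -13]

[17, -2, 13, -4, -11, -12, -17, -13]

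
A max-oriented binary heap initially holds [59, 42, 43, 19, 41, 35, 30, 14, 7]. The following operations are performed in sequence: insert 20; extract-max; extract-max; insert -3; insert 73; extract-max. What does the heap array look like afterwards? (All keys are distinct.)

[42, 41, 35, 19, 7, 20, 30, 14, -3]

insert 20:
  append 20 at index 9 → [59, 42, 43, 19, 41, 35, 30, 14, 7, 20] (no swap needed)
extract-max → returns 59:
  remove root 59; move last element 20 to root → [20, 42, 43, 19, 41, 35, 30, 14, 7]
  20 vs larger child 43 at index 2, swap → [43, 42, 20, 19, 41, 35, 30, 14, 7]
  20 vs larger child 35 at index 5, swap → [43, 42, 35, 19, 41, 20, 30, 14, 7]
extract-max → returns 43:
  remove root 43; move last element 7 to root → [7, 42, 35, 19, 41, 20, 30, 14]
  7 vs larger child 42 at index 1, swap → [42, 7, 35, 19, 41, 20, 30, 14]
  7 vs larger child 41 at index 4, swap → [42, 41, 35, 19, 7, 20, 30, 14]
insert -3:
  append -3 at index 8 → [42, 41, 35, 19, 7, 20, 30, 14, -3] (no swap needed)
insert 73:
  append 73 at index 9 → [42, 41, 35, 19, 7, 20, 30, 14, -3, 73]
  73 > parent 7 at index 4, swap → [42, 41, 35, 19, 73, 20, 30, 14, -3, 7]
  73 > parent 41 at index 1, swap → [42, 73, 35, 19, 41, 20, 30, 14, -3, 7]
  73 > parent 42 at index 0, swap → [73, 42, 35, 19, 41, 20, 30, 14, -3, 7]
extract-max → returns 73:
  remove root 73; move last element 7 to root → [7, 42, 35, 19, 41, 20, 30, 14, -3]
  7 vs larger child 42 at index 1, swap → [42, 7, 35, 19, 41, 20, 30, 14, -3]
  7 vs larger child 41 at index 4, swap → [42, 41, 35, 19, 7, 20, 30, 14, -3]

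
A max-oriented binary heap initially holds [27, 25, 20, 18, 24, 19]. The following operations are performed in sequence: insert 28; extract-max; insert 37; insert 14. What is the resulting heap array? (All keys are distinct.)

[37, 25, 27, 18, 24, 19, 20, 14]

insert 28:
  append 28 at index 6 → [27, 25, 20, 18, 24, 19, 28]
  28 > parent 20 at index 2, swap → [27, 25, 28, 18, 24, 19, 20]
  28 > parent 27 at index 0, swap → [28, 25, 27, 18, 24, 19, 20]
extract-max → returns 28:
  remove root 28; move last element 20 to root → [20, 25, 27, 18, 24, 19]
  20 vs larger child 27 at index 2, swap → [27, 25, 20, 18, 24, 19]
insert 37:
  append 37 at index 6 → [27, 25, 20, 18, 24, 19, 37]
  37 > parent 20 at index 2, swap → [27, 25, 37, 18, 24, 19, 20]
  37 > parent 27 at index 0, swap → [37, 25, 27, 18, 24, 19, 20]
insert 14:
  append 14 at index 7 → [37, 25, 27, 18, 24, 19, 20, 14] (no swap needed)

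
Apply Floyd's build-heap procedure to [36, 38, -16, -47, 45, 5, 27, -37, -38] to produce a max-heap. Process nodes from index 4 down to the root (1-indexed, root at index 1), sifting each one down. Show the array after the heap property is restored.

[45, 38, 27, -37, 36, 5, -16, -47, -38]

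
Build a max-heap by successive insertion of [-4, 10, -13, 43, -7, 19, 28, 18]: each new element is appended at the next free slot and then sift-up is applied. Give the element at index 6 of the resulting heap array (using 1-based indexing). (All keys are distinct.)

-13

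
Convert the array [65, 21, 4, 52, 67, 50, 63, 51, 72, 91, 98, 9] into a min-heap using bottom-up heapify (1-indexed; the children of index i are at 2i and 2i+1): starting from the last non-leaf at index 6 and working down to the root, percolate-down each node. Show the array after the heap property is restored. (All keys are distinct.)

sift down from index 6:
  50 vs only child 9 at index 12, swap → [65, 21, 4, 52, 67, 9, 63, 51, 72, 91, 98, 50]
sift down from index 5: already satisfies heap property
sift down from index 4:
  52 vs smaller child 51 at index 8, swap → [65, 21, 4, 51, 67, 9, 63, 52, 72, 91, 98, 50]
sift down from index 3: already satisfies heap property
sift down from index 2: already satisfies heap property
sift down from index 1:
  65 vs smaller child 4 at index 3, swap → [4, 21, 65, 51, 67, 9, 63, 52, 72, 91, 98, 50]
  65 vs smaller child 9 at index 6, swap → [4, 21, 9, 51, 67, 65, 63, 52, 72, 91, 98, 50]
  65 vs only child 50 at index 12, swap → [4, 21, 9, 51, 67, 50, 63, 52, 72, 91, 98, 65]

[4, 21, 9, 51, 67, 50, 63, 52, 72, 91, 98, 65]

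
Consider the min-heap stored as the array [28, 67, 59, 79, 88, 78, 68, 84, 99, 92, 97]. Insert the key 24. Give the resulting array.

[24, 67, 28, 79, 88, 59, 68, 84, 99, 92, 97, 78]

append 24 at index 11 → [28, 67, 59, 79, 88, 78, 68, 84, 99, 92, 97, 24]
24 < parent 78 at index 5, swap → [28, 67, 59, 79, 88, 24, 68, 84, 99, 92, 97, 78]
24 < parent 59 at index 2, swap → [28, 67, 24, 79, 88, 59, 68, 84, 99, 92, 97, 78]
24 < parent 28 at index 0, swap → [24, 67, 28, 79, 88, 59, 68, 84, 99, 92, 97, 78]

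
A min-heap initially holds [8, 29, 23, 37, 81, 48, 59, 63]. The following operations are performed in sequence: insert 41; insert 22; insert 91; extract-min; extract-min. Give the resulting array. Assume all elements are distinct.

[23, 29, 48, 37, 81, 91, 59, 63, 41]

insert 41:
  append 41 at index 8 → [8, 29, 23, 37, 81, 48, 59, 63, 41] (no swap needed)
insert 22:
  append 22 at index 9 → [8, 29, 23, 37, 81, 48, 59, 63, 41, 22]
  22 < parent 81 at index 4, swap → [8, 29, 23, 37, 22, 48, 59, 63, 41, 81]
  22 < parent 29 at index 1, swap → [8, 22, 23, 37, 29, 48, 59, 63, 41, 81]
insert 91:
  append 91 at index 10 → [8, 22, 23, 37, 29, 48, 59, 63, 41, 81, 91] (no swap needed)
extract-min → returns 8:
  remove root 8; move last element 91 to root → [91, 22, 23, 37, 29, 48, 59, 63, 41, 81]
  91 vs smaller child 22 at index 1, swap → [22, 91, 23, 37, 29, 48, 59, 63, 41, 81]
  91 vs smaller child 29 at index 4, swap → [22, 29, 23, 37, 91, 48, 59, 63, 41, 81]
  91 vs only child 81 at index 9, swap → [22, 29, 23, 37, 81, 48, 59, 63, 41, 91]
extract-min → returns 22:
  remove root 22; move last element 91 to root → [91, 29, 23, 37, 81, 48, 59, 63, 41]
  91 vs smaller child 23 at index 2, swap → [23, 29, 91, 37, 81, 48, 59, 63, 41]
  91 vs smaller child 48 at index 5, swap → [23, 29, 48, 37, 81, 91, 59, 63, 41]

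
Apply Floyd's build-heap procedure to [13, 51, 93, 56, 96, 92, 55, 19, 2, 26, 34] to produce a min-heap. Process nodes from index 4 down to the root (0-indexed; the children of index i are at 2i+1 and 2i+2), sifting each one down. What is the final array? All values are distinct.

[2, 13, 55, 19, 26, 92, 93, 51, 56, 96, 34]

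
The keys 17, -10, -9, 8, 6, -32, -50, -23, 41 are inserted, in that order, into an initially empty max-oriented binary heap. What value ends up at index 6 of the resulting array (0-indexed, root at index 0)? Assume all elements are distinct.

-50

Insert 17:
  append 17 at index 0 → [17] (no swap needed)
Insert -10:
  append -10 at index 1 → [17, -10] (no swap needed)
Insert -9:
  append -9 at index 2 → [17, -10, -9] (no swap needed)
Insert 8:
  append 8 at index 3 → [17, -10, -9, 8]
  8 > parent -10 at index 1, swap → [17, 8, -9, -10]
Insert 6:
  append 6 at index 4 → [17, 8, -9, -10, 6] (no swap needed)
Insert -32:
  append -32 at index 5 → [17, 8, -9, -10, 6, -32] (no swap needed)
Insert -50:
  append -50 at index 6 → [17, 8, -9, -10, 6, -32, -50] (no swap needed)
Insert -23:
  append -23 at index 7 → [17, 8, -9, -10, 6, -32, -50, -23] (no swap needed)
Insert 41:
  append 41 at index 8 → [17, 8, -9, -10, 6, -32, -50, -23, 41]
  41 > parent -10 at index 3, swap → [17, 8, -9, 41, 6, -32, -50, -23, -10]
  41 > parent 8 at index 1, swap → [17, 41, -9, 8, 6, -32, -50, -23, -10]
  41 > parent 17 at index 0, swap → [41, 17, -9, 8, 6, -32, -50, -23, -10]
resulting array: [41, 17, -9, 8, 6, -32, -50, -23, -10]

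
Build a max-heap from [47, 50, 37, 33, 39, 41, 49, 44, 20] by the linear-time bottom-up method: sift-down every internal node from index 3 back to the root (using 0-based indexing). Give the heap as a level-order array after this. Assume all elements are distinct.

sift down from index 3:
  33 vs larger child 44 at index 7, swap → [47, 50, 37, 44, 39, 41, 49, 33, 20]
sift down from index 2:
  37 vs larger child 49 at index 6, swap → [47, 50, 49, 44, 39, 41, 37, 33, 20]
sift down from index 1: already satisfies heap property
sift down from index 0:
  47 vs larger child 50 at index 1, swap → [50, 47, 49, 44, 39, 41, 37, 33, 20]

[50, 47, 49, 44, 39, 41, 37, 33, 20]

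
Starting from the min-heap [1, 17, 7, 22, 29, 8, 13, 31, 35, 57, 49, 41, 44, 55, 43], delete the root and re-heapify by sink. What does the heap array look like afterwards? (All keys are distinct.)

remove root 1; move last element 43 to root → [43, 17, 7, 22, 29, 8, 13, 31, 35, 57, 49, 41, 44, 55]
43 vs smaller child 7 at index 2, swap → [7, 17, 43, 22, 29, 8, 13, 31, 35, 57, 49, 41, 44, 55]
43 vs smaller child 8 at index 5, swap → [7, 17, 8, 22, 29, 43, 13, 31, 35, 57, 49, 41, 44, 55]
43 vs smaller child 41 at index 11, swap → [7, 17, 8, 22, 29, 41, 13, 31, 35, 57, 49, 43, 44, 55]

[7, 17, 8, 22, 29, 41, 13, 31, 35, 57, 49, 43, 44, 55]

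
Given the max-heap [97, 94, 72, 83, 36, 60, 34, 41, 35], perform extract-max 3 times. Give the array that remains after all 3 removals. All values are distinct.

[72, 41, 60, 35, 36, 34]

extract-max #1 returns 97:
  remove root 97; move last element 35 to root → [35, 94, 72, 83, 36, 60, 34, 41]
  35 vs larger child 94 at index 1, swap → [94, 35, 72, 83, 36, 60, 34, 41]
  35 vs larger child 83 at index 3, swap → [94, 83, 72, 35, 36, 60, 34, 41]
  35 vs only child 41 at index 7, swap → [94, 83, 72, 41, 36, 60, 34, 35]
extract-max #2 returns 94:
  remove root 94; move last element 35 to root → [35, 83, 72, 41, 36, 60, 34]
  35 vs larger child 83 at index 1, swap → [83, 35, 72, 41, 36, 60, 34]
  35 vs larger child 41 at index 3, swap → [83, 41, 72, 35, 36, 60, 34]
extract-max #3 returns 83:
  remove root 83; move last element 34 to root → [34, 41, 72, 35, 36, 60]
  34 vs larger child 72 at index 2, swap → [72, 41, 34, 35, 36, 60]
  34 vs only child 60 at index 5, swap → [72, 41, 60, 35, 36, 34]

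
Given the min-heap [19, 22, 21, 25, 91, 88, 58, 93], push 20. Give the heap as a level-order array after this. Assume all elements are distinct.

append 20 at index 8 → [19, 22, 21, 25, 91, 88, 58, 93, 20]
20 < parent 25 at index 3, swap → [19, 22, 21, 20, 91, 88, 58, 93, 25]
20 < parent 22 at index 1, swap → [19, 20, 21, 22, 91, 88, 58, 93, 25]

[19, 20, 21, 22, 91, 88, 58, 93, 25]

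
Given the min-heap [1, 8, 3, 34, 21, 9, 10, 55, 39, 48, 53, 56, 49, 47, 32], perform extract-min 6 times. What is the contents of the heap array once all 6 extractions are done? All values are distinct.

[32, 34, 48, 39, 47, 56, 49, 55, 53]

extract-min #1 returns 1:
  remove root 1; move last element 32 to root → [32, 8, 3, 34, 21, 9, 10, 55, 39, 48, 53, 56, 49, 47]
  32 vs smaller child 3 at index 2, swap → [3, 8, 32, 34, 21, 9, 10, 55, 39, 48, 53, 56, 49, 47]
  32 vs smaller child 9 at index 5, swap → [3, 8, 9, 34, 21, 32, 10, 55, 39, 48, 53, 56, 49, 47]
extract-min #2 returns 3:
  remove root 3; move last element 47 to root → [47, 8, 9, 34, 21, 32, 10, 55, 39, 48, 53, 56, 49]
  47 vs smaller child 8 at index 1, swap → [8, 47, 9, 34, 21, 32, 10, 55, 39, 48, 53, 56, 49]
  47 vs smaller child 21 at index 4, swap → [8, 21, 9, 34, 47, 32, 10, 55, 39, 48, 53, 56, 49]
extract-min #3 returns 8:
  remove root 8; move last element 49 to root → [49, 21, 9, 34, 47, 32, 10, 55, 39, 48, 53, 56]
  49 vs smaller child 9 at index 2, swap → [9, 21, 49, 34, 47, 32, 10, 55, 39, 48, 53, 56]
  49 vs smaller child 10 at index 6, swap → [9, 21, 10, 34, 47, 32, 49, 55, 39, 48, 53, 56]
extract-min #4 returns 9:
  remove root 9; move last element 56 to root → [56, 21, 10, 34, 47, 32, 49, 55, 39, 48, 53]
  56 vs smaller child 10 at index 2, swap → [10, 21, 56, 34, 47, 32, 49, 55, 39, 48, 53]
  56 vs smaller child 32 at index 5, swap → [10, 21, 32, 34, 47, 56, 49, 55, 39, 48, 53]
extract-min #5 returns 10:
  remove root 10; move last element 53 to root → [53, 21, 32, 34, 47, 56, 49, 55, 39, 48]
  53 vs smaller child 21 at index 1, swap → [21, 53, 32, 34, 47, 56, 49, 55, 39, 48]
  53 vs smaller child 34 at index 3, swap → [21, 34, 32, 53, 47, 56, 49, 55, 39, 48]
  53 vs smaller child 39 at index 8, swap → [21, 34, 32, 39, 47, 56, 49, 55, 53, 48]
extract-min #6 returns 21:
  remove root 21; move last element 48 to root → [48, 34, 32, 39, 47, 56, 49, 55, 53]
  48 vs smaller child 32 at index 2, swap → [32, 34, 48, 39, 47, 56, 49, 55, 53]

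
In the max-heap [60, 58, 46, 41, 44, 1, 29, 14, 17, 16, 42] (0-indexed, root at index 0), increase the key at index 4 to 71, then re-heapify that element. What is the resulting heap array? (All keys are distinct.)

[71, 60, 46, 41, 58, 1, 29, 14, 17, 16, 42]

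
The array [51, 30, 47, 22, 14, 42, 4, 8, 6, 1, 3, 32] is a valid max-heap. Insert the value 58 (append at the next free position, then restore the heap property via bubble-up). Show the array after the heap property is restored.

[58, 30, 51, 22, 14, 47, 4, 8, 6, 1, 3, 32, 42]

append 58 at index 12 → [51, 30, 47, 22, 14, 42, 4, 8, 6, 1, 3, 32, 58]
58 > parent 42 at index 5, swap → [51, 30, 47, 22, 14, 58, 4, 8, 6, 1, 3, 32, 42]
58 > parent 47 at index 2, swap → [51, 30, 58, 22, 14, 47, 4, 8, 6, 1, 3, 32, 42]
58 > parent 51 at index 0, swap → [58, 30, 51, 22, 14, 47, 4, 8, 6, 1, 3, 32, 42]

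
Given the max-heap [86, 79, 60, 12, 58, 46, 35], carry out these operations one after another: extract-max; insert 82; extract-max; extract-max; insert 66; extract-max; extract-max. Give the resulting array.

[58, 35, 46, 12]

extract-max → returns 86:
  remove root 86; move last element 35 to root → [35, 79, 60, 12, 58, 46]
  35 vs larger child 79 at index 1, swap → [79, 35, 60, 12, 58, 46]
  35 vs larger child 58 at index 4, swap → [79, 58, 60, 12, 35, 46]
insert 82:
  append 82 at index 6 → [79, 58, 60, 12, 35, 46, 82]
  82 > parent 60 at index 2, swap → [79, 58, 82, 12, 35, 46, 60]
  82 > parent 79 at index 0, swap → [82, 58, 79, 12, 35, 46, 60]
extract-max → returns 82:
  remove root 82; move last element 60 to root → [60, 58, 79, 12, 35, 46]
  60 vs larger child 79 at index 2, swap → [79, 58, 60, 12, 35, 46]
extract-max → returns 79:
  remove root 79; move last element 46 to root → [46, 58, 60, 12, 35]
  46 vs larger child 60 at index 2, swap → [60, 58, 46, 12, 35]
insert 66:
  append 66 at index 5 → [60, 58, 46, 12, 35, 66]
  66 > parent 46 at index 2, swap → [60, 58, 66, 12, 35, 46]
  66 > parent 60 at index 0, swap → [66, 58, 60, 12, 35, 46]
extract-max → returns 66:
  remove root 66; move last element 46 to root → [46, 58, 60, 12, 35]
  46 vs larger child 60 at index 2, swap → [60, 58, 46, 12, 35]
extract-max → returns 60:
  remove root 60; move last element 35 to root → [35, 58, 46, 12]
  35 vs larger child 58 at index 1, swap → [58, 35, 46, 12]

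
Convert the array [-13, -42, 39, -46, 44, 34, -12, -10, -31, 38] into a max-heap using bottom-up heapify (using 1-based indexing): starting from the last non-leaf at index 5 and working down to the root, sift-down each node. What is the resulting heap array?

[44, 38, 39, -10, -13, 34, -12, -46, -31, -42]

sift down from index 5: already satisfies heap property
sift down from index 4:
  -46 vs larger child -10 at index 8, swap → [-13, -42, 39, -10, 44, 34, -12, -46, -31, 38]
sift down from index 3: already satisfies heap property
sift down from index 2:
  -42 vs larger child 44 at index 5, swap → [-13, 44, 39, -10, -42, 34, -12, -46, -31, 38]
  -42 vs only child 38 at index 10, swap → [-13, 44, 39, -10, 38, 34, -12, -46, -31, -42]
sift down from index 1:
  -13 vs larger child 44 at index 2, swap → [44, -13, 39, -10, 38, 34, -12, -46, -31, -42]
  -13 vs larger child 38 at index 5, swap → [44, 38, 39, -10, -13, 34, -12, -46, -31, -42]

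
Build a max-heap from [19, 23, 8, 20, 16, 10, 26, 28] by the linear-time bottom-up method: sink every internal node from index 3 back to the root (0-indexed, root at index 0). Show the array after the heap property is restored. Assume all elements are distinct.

sift down from index 3:
  20 vs only child 28 at index 7, swap → [19, 23, 8, 28, 16, 10, 26, 20]
sift down from index 2:
  8 vs larger child 26 at index 6, swap → [19, 23, 26, 28, 16, 10, 8, 20]
sift down from index 1:
  23 vs larger child 28 at index 3, swap → [19, 28, 26, 23, 16, 10, 8, 20]
sift down from index 0:
  19 vs larger child 28 at index 1, swap → [28, 19, 26, 23, 16, 10, 8, 20]
  19 vs larger child 23 at index 3, swap → [28, 23, 26, 19, 16, 10, 8, 20]
  19 vs only child 20 at index 7, swap → [28, 23, 26, 20, 16, 10, 8, 19]

[28, 23, 26, 20, 16, 10, 8, 19]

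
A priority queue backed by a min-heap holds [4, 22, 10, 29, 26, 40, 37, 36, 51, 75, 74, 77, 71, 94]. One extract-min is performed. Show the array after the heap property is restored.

[10, 22, 37, 29, 26, 40, 94, 36, 51, 75, 74, 77, 71]

remove root 4; move last element 94 to root → [94, 22, 10, 29, 26, 40, 37, 36, 51, 75, 74, 77, 71]
94 vs smaller child 10 at index 2, swap → [10, 22, 94, 29, 26, 40, 37, 36, 51, 75, 74, 77, 71]
94 vs smaller child 37 at index 6, swap → [10, 22, 37, 29, 26, 40, 94, 36, 51, 75, 74, 77, 71]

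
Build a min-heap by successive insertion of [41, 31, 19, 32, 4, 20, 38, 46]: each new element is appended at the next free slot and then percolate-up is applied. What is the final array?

Insert 41:
  append 41 at index 0 → [41] (no swap needed)
Insert 31:
  append 31 at index 1 → [41, 31]
  31 < parent 41 at index 0, swap → [31, 41]
Insert 19:
  append 19 at index 2 → [31, 41, 19]
  19 < parent 31 at index 0, swap → [19, 41, 31]
Insert 32:
  append 32 at index 3 → [19, 41, 31, 32]
  32 < parent 41 at index 1, swap → [19, 32, 31, 41]
Insert 4:
  append 4 at index 4 → [19, 32, 31, 41, 4]
  4 < parent 32 at index 1, swap → [19, 4, 31, 41, 32]
  4 < parent 19 at index 0, swap → [4, 19, 31, 41, 32]
Insert 20:
  append 20 at index 5 → [4, 19, 31, 41, 32, 20]
  20 < parent 31 at index 2, swap → [4, 19, 20, 41, 32, 31]
Insert 38:
  append 38 at index 6 → [4, 19, 20, 41, 32, 31, 38] (no swap needed)
Insert 46:
  append 46 at index 7 → [4, 19, 20, 41, 32, 31, 38, 46] (no swap needed)

[4, 19, 20, 41, 32, 31, 38, 46]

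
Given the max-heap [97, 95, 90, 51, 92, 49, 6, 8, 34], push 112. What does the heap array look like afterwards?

[112, 97, 90, 51, 95, 49, 6, 8, 34, 92]

append 112 at index 9 → [97, 95, 90, 51, 92, 49, 6, 8, 34, 112]
112 > parent 92 at index 4, swap → [97, 95, 90, 51, 112, 49, 6, 8, 34, 92]
112 > parent 95 at index 1, swap → [97, 112, 90, 51, 95, 49, 6, 8, 34, 92]
112 > parent 97 at index 0, swap → [112, 97, 90, 51, 95, 49, 6, 8, 34, 92]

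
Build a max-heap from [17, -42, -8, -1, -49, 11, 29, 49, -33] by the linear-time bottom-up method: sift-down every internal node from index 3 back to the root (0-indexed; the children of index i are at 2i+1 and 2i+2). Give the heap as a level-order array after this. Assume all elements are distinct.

[49, 17, 29, -1, -49, 11, -8, -42, -33]

sift down from index 3:
  -1 vs larger child 49 at index 7, swap → [17, -42, -8, 49, -49, 11, 29, -1, -33]
sift down from index 2:
  -8 vs larger child 29 at index 6, swap → [17, -42, 29, 49, -49, 11, -8, -1, -33]
sift down from index 1:
  -42 vs larger child 49 at index 3, swap → [17, 49, 29, -42, -49, 11, -8, -1, -33]
  -42 vs larger child -1 at index 7, swap → [17, 49, 29, -1, -49, 11, -8, -42, -33]
sift down from index 0:
  17 vs larger child 49 at index 1, swap → [49, 17, 29, -1, -49, 11, -8, -42, -33]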